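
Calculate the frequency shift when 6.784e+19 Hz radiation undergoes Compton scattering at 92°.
2.458e+19 Hz (decrease)

Convert frequency to wavelength (c = 299792458 m/s):
λ₀ = c/f₀ = 299792458/6.784e+19 = 4.4191105e-12 m = 4.4191 pm

Calculate Compton shift:
Δλ = λ_C(1 - cos(92°)) = 2.5110 pm

Final wavelength:
λ' = λ₀ + Δλ = 4.4191 + 2.5110 = 6.9301 pm

Final frequency:
f' = c/λ' = 299792458/6.9300978e-12 = 4.3259485e+19 Hz

Frequency shift (decrease):
Δf = f₀ - f' = 6.784e+19 - 4.3259485e+19 = 2.458e+19 Hz

(Intermediate values are shown rounded; full precision is carried through to the final answer.)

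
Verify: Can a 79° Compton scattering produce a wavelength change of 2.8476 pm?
No, inconsistent

Calculate the expected shift for θ = 79°:

Δλ_expected = λ_C(1 - cos(79°))
Δλ_expected = 2.4263 × (1 - cos(79°))
Δλ_expected = 2.4263 × 0.8092
Δλ_expected = 1.9633 pm

Given shift: 2.8476 pm
Expected shift: 1.9633 pm
Difference: 0.8843 pm

The values do not match. The given shift corresponds to θ ≈ 100.0°, not 79°.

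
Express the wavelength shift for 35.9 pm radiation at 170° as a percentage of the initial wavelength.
13.4144%

Calculate the Compton shift:
Δλ = λ_C(1 - cos(170°))
Δλ = 2.4263 × (1 - cos(170°))
Δλ = 2.4263 × 1.9848
Δλ = 4.8158 pm

Percentage change:
(Δλ/λ₀) × 100 = (4.8158/35.9) × 100
= 13.4144%

(Intermediate values are shown rounded; full precision is carried through to the final answer.)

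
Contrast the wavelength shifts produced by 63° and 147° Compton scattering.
147° produces the larger shift by a factor of 3.367

Calculate both shifts using Δλ = λ_C(1 - cos θ):

For θ₁ = 63°:
Δλ₁ = 2.4263 × (1 - cos(63°))
Δλ₁ = 2.4263 × 0.5460
Δλ₁ = 1.3248 pm

For θ₂ = 147°:
Δλ₂ = 2.4263 × (1 - cos(147°))
Δλ₂ = 2.4263 × 1.8387
Δλ₂ = 4.4612 pm

The 147° angle produces the larger shift.
Ratio: 4.4612/1.3248 = 3.367

(Intermediate values are shown rounded; full precision is carried through to the final answer.)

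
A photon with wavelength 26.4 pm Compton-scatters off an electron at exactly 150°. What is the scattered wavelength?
30.9276 pm

Using the Compton formula: λ' = λ + λ_C(1 − cos θ)

For θ = 150°, cos θ = -√3/2 (exact) ≈ -0.8660, so:
1 − cos 150° = 1 − (-√3/2) ≈ 1.8660

Δλ = λ_C × 1.8660 = 2.4263 × 1.8660 = 4.5276 pm

λ' = 26.4 + 4.5276 = 30.9276 pm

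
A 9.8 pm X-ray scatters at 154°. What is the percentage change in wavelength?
47.0109%

Calculate the Compton shift:
Δλ = λ_C(1 - cos(154°))
Δλ = 2.4263 × (1 - cos(154°))
Δλ = 2.4263 × 1.8988
Δλ = 4.6071 pm

Percentage change:
(Δλ/λ₀) × 100 = (4.6071/9.8) × 100
= 47.0109%

(Intermediate values are shown rounded; full precision is carried through to the final answer.)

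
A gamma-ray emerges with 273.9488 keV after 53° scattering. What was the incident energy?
348.2999 keV

Convert final energy to wavelength (hc ≈ 1239.842 keV·pm):
λ' = hc/E' = 1239.842 / 273.9488 = 4.5258 pm

Calculate the Compton shift:
Δλ = λ_C(1 - cos(53°))
Δλ = 2.4263 × (1 - cos(53°))
Δλ = 0.9661 pm

Initial wavelength:
λ = λ' - Δλ = 4.5258 - 0.9661 = 3.5597 pm

Initial energy:
E = hc/λ = 1239.842 / 3.5597 = 348.2999 keV

(Intermediate values are shown rounded; full precision is carried through to the final answer.)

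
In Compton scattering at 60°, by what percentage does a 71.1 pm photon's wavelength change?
1.7063%

Calculate the Compton shift:
Δλ = λ_C(1 - cos(60°))
Δλ = 2.4263 × (1 - cos(60°))
Δλ = 2.4263 × 0.5000
Δλ = 1.2132 pm

Percentage change:
(Δλ/λ₀) × 100 = (1.2132/71.1) × 100
= 1.7063%

(Intermediate values are shown rounded; full precision is carried through to the final answer.)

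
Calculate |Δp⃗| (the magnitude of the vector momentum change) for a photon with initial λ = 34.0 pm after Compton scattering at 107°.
3.0025e-23 kg·m/s

Photon momentum magnitude is p = h/λ.

Initial momentum:
p₀ = h/λ = 6.6261e-34/3.4000e-11 = 1.9488e-23 kg·m/s

After scattering:
λ' = λ + Δλ = 34.0 + 3.1357 = 37.1357 pm
p' = h/λ' = 6.6261e-34/3.7136e-11 = 1.7843e-23 kg·m/s

Momentum is a vector; the scattered photon's direction makes angle θ = 107° with the incident direction. The magnitude of the vector change Δp⃗ = p⃗₀ − p⃗' is found from the law of cosines:
|Δp⃗|² = p₀² + p'² − 2p₀p'cos θ
|Δp⃗|² = (1.9488e-23)² + (1.7843e-23)² − 2·1.9488e-23·1.7843e-23·cos(107°)
|Δp⃗| = 3.0025e-23 kg·m/s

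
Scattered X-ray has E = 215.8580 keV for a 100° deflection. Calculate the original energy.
428.1000 keV

Convert final energy to wavelength (hc ≈ 1239.842 keV·pm):
λ' = hc/E' = 1239.842 / 215.8580 = 5.7438 pm

Calculate the Compton shift:
Δλ = λ_C(1 - cos(100°))
Δλ = 2.4263 × (1 - cos(100°))
Δλ = 2.8476 pm

Initial wavelength:
λ = λ' - Δλ = 5.7438 - 2.8476 = 2.8962 pm

Initial energy:
E = hc/λ = 1239.842 / 2.8962 = 428.1000 keV

(Intermediate values are shown rounded; full precision is carried through to the final answer.)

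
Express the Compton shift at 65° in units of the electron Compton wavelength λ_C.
0.5774 λ_C

The Compton shift formula is:
Δλ = λ_C(1 - cos θ)

Dividing both sides by λ_C:
Δλ/λ_C = 1 - cos θ

For θ = 65°:
Δλ/λ_C = 1 - cos(65°)
Δλ/λ_C = 1 - 0.4226
Δλ/λ_C = 0.5774

This means the shift is 0.5774 × λ_C = 1.4009 pm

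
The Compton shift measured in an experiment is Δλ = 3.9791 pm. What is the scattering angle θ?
129.79°

From the Compton formula Δλ = λ_C(1 - cos θ), we can solve for θ:

cos θ = 1 - Δλ/λ_C

Given:
- Δλ = 3.9791 pm
- λ_C = h/(m_e·c) ≈ 2.42631024 pm

cos θ = 1 - 3.9791/2.42631024
cos θ = 1 - 1.639980
cos θ = -0.639980

θ = arccos(-0.639980)
θ = 129.79°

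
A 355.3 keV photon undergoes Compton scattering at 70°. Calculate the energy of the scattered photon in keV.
243.7742 keV

First convert energy to wavelength:
λ = hc/E, with hc ≈ 1239.842 keV·pm (i.e. 1239.842 eV·nm)

For E = 355.3 keV = 355300 eV:
λ = 1239.842 keV·pm / 355.3 keV
λ = 3.4896 pm

Calculate the Compton shift:
Δλ = λ_C(1 - cos(70°)) = 2.4263 × 0.6580
Δλ = 1.5965 pm

Final wavelength:
λ' = 3.4896 + 1.5965 = 5.0860 pm

Final energy:
E' = hc/λ' = 1239.842 / 5.0860 = 243.7742 keV

(Intermediate values are shown rounded; full precision is carried through to the final answer.)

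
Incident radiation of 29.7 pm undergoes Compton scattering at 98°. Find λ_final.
32.4640 pm

Using the Compton scattering formula:
λ' = λ + Δλ = λ + λ_C(1 - cos θ)

Given:
- Initial wavelength λ = 29.7 pm
- Scattering angle θ = 98°
- Compton wavelength λ_C ≈ 2.4263 pm

Calculate the shift:
Δλ = 2.4263 × (1 - cos(98°))
Δλ = 2.4263 × 1.1392
Δλ = 2.7640 pm

Final wavelength:
λ' = 29.7 + 2.7640 = 32.4640 pm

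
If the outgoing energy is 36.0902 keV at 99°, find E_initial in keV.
39.3000 keV

Convert final energy to wavelength (hc ≈ 1239.842 keV·pm):
λ' = hc/E' = 1239.842 / 36.0902 = 34.3540 pm

Calculate the Compton shift:
Δλ = λ_C(1 - cos(99°))
Δλ = 2.4263 × (1 - cos(99°))
Δλ = 2.8059 pm

Initial wavelength:
λ = λ' - Δλ = 34.3540 - 2.8059 = 31.5481 pm

Initial energy:
E = hc/λ = 1239.842 / 31.5481 = 39.3000 keV

(Intermediate values are shown rounded; full precision is carried through to the final answer.)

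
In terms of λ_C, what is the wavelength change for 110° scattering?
1.3420 λ_C

The Compton shift formula is:
Δλ = λ_C(1 - cos θ)

Dividing both sides by λ_C:
Δλ/λ_C = 1 - cos θ

For θ = 110°:
Δλ/λ_C = 1 - cos(110°)
Δλ/λ_C = 1 - -0.3420
Δλ/λ_C = 1.3420

This means the shift is 1.3420 × λ_C = 3.2562 pm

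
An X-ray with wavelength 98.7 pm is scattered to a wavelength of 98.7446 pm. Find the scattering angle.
11.00°

First find the wavelength shift:
Δλ = λ' - λ = 98.7446 - 98.7 = 0.0446 pm

Using Δλ = λ_C(1 - cos θ), with λ_C = h/(m_e·c) ≈ 2.42631024 pm:
cos θ = 1 - Δλ/λ_C
cos θ = 1 - 0.0446/2.42631024
cos θ = 0.981618

θ = arccos(0.981618)
θ = 11.00°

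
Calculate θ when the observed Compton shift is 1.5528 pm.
68.90°

From the Compton formula Δλ = λ_C(1 - cos θ), we can solve for θ:

cos θ = 1 - Δλ/λ_C

Given:
- Δλ = 1.5528 pm
- λ_C = h/(m_e·c) ≈ 2.42631024 pm

cos θ = 1 - 1.5528/2.42631024
cos θ = 1 - 0.639984
cos θ = 0.360016

θ = arccos(0.360016)
θ = 68.90°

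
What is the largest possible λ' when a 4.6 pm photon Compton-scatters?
9.4526 pm (at θ = 180°)

The Compton shift is Δλ = λ_C(1 − cos θ).

Since cos θ ranges from −1 to 1, the factor (1 − cos θ) ranges from 0 to 2; the maximum shift occurs at θ = 180° (backscattering):
Δλ_max = 2λ_C = 2 × 2.4263 pm = 4.8526 pm

Maximum scattered wavelength:
λ'_max = λ₀ + Δλ_max = 4.6 + 4.8526 = 9.4526 pm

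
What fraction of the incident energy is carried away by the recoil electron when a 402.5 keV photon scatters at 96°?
0.4652 (or 46.52%)

Calculate initial and final photon energies:

Initial: E₀ = 402.5 keV → λ₀ = 3.0804 pm
Compton shift: Δλ = 2.6799 pm
Final wavelength: λ' = 5.7603 pm
Final energy: E' = 215.2398 keV

Fractional energy loss:
(E₀ - E')/E₀ = (402.5000 - 215.2398)/402.5000
= 187.2602/402.5000
= 0.4652
= 46.52%

(Intermediate values are shown rounded; full precision is carried through to the final answer.)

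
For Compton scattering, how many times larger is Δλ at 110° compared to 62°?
110° produces the larger shift by a factor of 2.530

Calculate both shifts using Δλ = λ_C(1 - cos θ):

For θ₁ = 62°:
Δλ₁ = 2.4263 × (1 - cos(62°))
Δλ₁ = 2.4263 × 0.5305
Δλ₁ = 1.2872 pm

For θ₂ = 110°:
Δλ₂ = 2.4263 × (1 - cos(110°))
Δλ₂ = 2.4263 × 1.3420
Δλ₂ = 3.2562 pm

The 110° angle produces the larger shift.
Ratio: 3.2562/1.2872 = 2.530

(Intermediate values are shown rounded; full precision is carried through to the final answer.)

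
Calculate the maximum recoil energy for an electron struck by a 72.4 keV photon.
15.9859 keV

Maximum energy transfer occurs at θ = 180° (backscattering).

Initial photon: E₀ = 72.4 keV → λ₀ = 17.1249 pm

Maximum Compton shift (at 180°):
Δλ_max = 2λ_C = 2 × 2.4263 = 4.8526 pm

Final wavelength:
λ' = 17.1249 + 4.8526 = 21.9775 pm

Minimum photon energy (maximum energy to electron):
E'_min = hc/λ' = 56.4141 keV

Maximum electron kinetic energy:
K_max = E₀ - E'_min = 72.4000 - 56.4141 = 15.9859 keV

(Intermediate values are shown rounded; full precision is carried through to the final answer.)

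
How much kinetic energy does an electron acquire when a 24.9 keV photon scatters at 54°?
0.4903 keV

By energy conservation: K_e = E_initial - E_final

First find the scattered photon energy:
Initial wavelength: λ = hc/E = 49.7929 pm
Compton shift: Δλ = λ_C(1 - cos(54°)) = 1.0002 pm
Final wavelength: λ' = 49.7929 + 1.0002 = 50.7930 pm
Final photon energy: E' = hc/λ' = 24.4097 keV

Electron kinetic energy:
K_e = E - E' = 24.9000 - 24.4097 = 0.4903 keV

(Intermediate values are shown rounded; full precision is carried through to the final answer.)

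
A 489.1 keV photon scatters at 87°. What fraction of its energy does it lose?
0.4756 (or 47.56%)

Calculate initial and final photon energies:

Initial: E₀ = 489.1 keV → λ₀ = 2.5349 pm
Compton shift: Δλ = 2.2993 pm
Final wavelength: λ' = 4.8343 pm
Final energy: E' = 256.4692 keV

Fractional energy loss:
(E₀ - E')/E₀ = (489.1000 - 256.4692)/489.1000
= 232.6308/489.1000
= 0.4756
= 47.56%

(Intermediate values are shown rounded; full precision is carried through to the final answer.)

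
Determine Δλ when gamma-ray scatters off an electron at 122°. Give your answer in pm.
3.7121 pm

Using the Compton scattering formula:
Δλ = λ_C(1 - cos θ)

where λ_C = h/(m_e·c) ≈ 2.4263 pm is the Compton wavelength of an electron.

For θ = 122°:
cos(122°) = -0.5299
1 - cos(122°) = 1.5299

Δλ = 2.4263 × 1.5299
Δλ = 3.7121 pm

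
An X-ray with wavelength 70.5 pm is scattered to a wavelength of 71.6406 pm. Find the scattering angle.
58.00°

First find the wavelength shift:
Δλ = λ' - λ = 71.6406 - 70.5 = 1.1406 pm

Using Δλ = λ_C(1 - cos θ), with λ_C = h/(m_e·c) ≈ 2.42631024 pm:
cos θ = 1 - Δλ/λ_C
cos θ = 1 - 1.1406/2.42631024
cos θ = 0.529903

θ = arccos(0.529903)
θ = 58.00°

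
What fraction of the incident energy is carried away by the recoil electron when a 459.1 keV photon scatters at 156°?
0.6322 (or 63.22%)

Calculate initial and final photon energies:

Initial: E₀ = 459.1 keV → λ₀ = 2.7006 pm
Compton shift: Δλ = 4.6429 pm
Final wavelength: λ' = 7.3434 pm
Final energy: E' = 168.8365 keV

Fractional energy loss:
(E₀ - E')/E₀ = (459.1000 - 168.8365)/459.1000
= 290.2635/459.1000
= 0.6322
= 63.22%

(Intermediate values are shown rounded; full precision is carried through to the final answer.)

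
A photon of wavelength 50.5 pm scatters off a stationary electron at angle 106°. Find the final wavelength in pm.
53.5951 pm

Using the Compton scattering formula:
λ' = λ + Δλ = λ + λ_C(1 - cos θ)

Given:
- Initial wavelength λ = 50.5 pm
- Scattering angle θ = 106°
- Compton wavelength λ_C ≈ 2.4263 pm

Calculate the shift:
Δλ = 2.4263 × (1 - cos(106°))
Δλ = 2.4263 × 1.2756
Δλ = 3.0951 pm

Final wavelength:
λ' = 50.5 + 3.0951 = 53.5951 pm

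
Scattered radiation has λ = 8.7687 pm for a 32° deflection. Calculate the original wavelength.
8.4000 pm

From λ' = λ + Δλ, we have λ = λ' - Δλ

First calculate the Compton shift:
Δλ = λ_C(1 - cos θ)
Δλ = 2.4263 × (1 - cos(32°))
Δλ = 2.4263 × 0.1520
Δλ = 0.3687 pm

Initial wavelength:
λ = λ' - Δλ
λ = 8.7687 - 0.3687
λ = 8.4000 pm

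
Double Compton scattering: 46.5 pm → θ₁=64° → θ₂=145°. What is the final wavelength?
52.2765 pm

Apply Compton shift twice:

First scattering at θ₁ = 64°:
Δλ₁ = λ_C(1 - cos(64°))
Δλ₁ = 2.4263 × 0.5616
Δλ₁ = 1.3627 pm

After first scattering:
λ₁ = 46.5 + 1.3627 = 47.8627 pm

Second scattering at θ₂ = 145°:
Δλ₂ = λ_C(1 - cos(145°))
Δλ₂ = 2.4263 × 1.8192
Δλ₂ = 4.4138 pm

Final wavelength:
λ₂ = 47.8627 + 4.4138 = 52.2765 pm

Total shift: Δλ_total = 1.3627 + 4.4138 = 5.7765 pm

(Intermediate values are shown rounded; full precision is carried through to the final answer.)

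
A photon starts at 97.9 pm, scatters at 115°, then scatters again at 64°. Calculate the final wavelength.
102.7144 pm

Apply Compton shift twice:

First scattering at θ₁ = 115°:
Δλ₁ = λ_C(1 - cos(115°))
Δλ₁ = 2.4263 × 1.4226
Δλ₁ = 3.4517 pm

After first scattering:
λ₁ = 97.9 + 3.4517 = 101.3517 pm

Second scattering at θ₂ = 64°:
Δλ₂ = λ_C(1 - cos(64°))
Δλ₂ = 2.4263 × 0.5616
Δλ₂ = 1.3627 pm

Final wavelength:
λ₂ = 101.3517 + 1.3627 = 102.7144 pm

Total shift: Δλ_total = 3.4517 + 1.3627 = 4.8144 pm

(Intermediate values are shown rounded; full precision is carried through to the final answer.)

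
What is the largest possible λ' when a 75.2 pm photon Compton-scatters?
80.0526 pm (at θ = 180°)

The Compton shift is Δλ = λ_C(1 − cos θ).

Since cos θ ranges from −1 to 1, the factor (1 − cos θ) ranges from 0 to 2; the maximum shift occurs at θ = 180° (backscattering):
Δλ_max = 2λ_C = 2 × 2.4263 pm = 4.8526 pm

Maximum scattered wavelength:
λ'_max = λ₀ + Δλ_max = 75.2 + 4.8526 = 80.0526 pm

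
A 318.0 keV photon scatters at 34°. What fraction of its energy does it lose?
0.0962 (or 9.62%)

Calculate initial and final photon energies:

Initial: E₀ = 318.0 keV → λ₀ = 3.8989 pm
Compton shift: Δλ = 0.4148 pm
Final wavelength: λ' = 4.3137 pm
Final energy: E' = 287.4208 keV

Fractional energy loss:
(E₀ - E')/E₀ = (318.0000 - 287.4208)/318.0000
= 30.5792/318.0000
= 0.0962
= 9.62%

(Intermediate values are shown rounded; full precision is carried through to the final answer.)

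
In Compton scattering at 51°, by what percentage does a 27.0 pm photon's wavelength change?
3.3311%

Calculate the Compton shift:
Δλ = λ_C(1 - cos(51°))
Δλ = 2.4263 × (1 - cos(51°))
Δλ = 2.4263 × 0.3707
Δλ = 0.8994 pm

Percentage change:
(Δλ/λ₀) × 100 = (0.8994/27.0) × 100
= 3.3311%

(Intermediate values are shown rounded; full precision is carried through to the final answer.)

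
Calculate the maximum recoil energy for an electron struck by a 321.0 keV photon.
178.7356 keV

Maximum energy transfer occurs at θ = 180° (backscattering).

Initial photon: E₀ = 321.0 keV → λ₀ = 3.8624 pm

Maximum Compton shift (at 180°):
Δλ_max = 2λ_C = 2 × 2.4263 = 4.8526 pm

Final wavelength:
λ' = 3.8624 + 4.8526 = 8.7151 pm

Minimum photon energy (maximum energy to electron):
E'_min = hc/λ' = 142.2644 keV

Maximum electron kinetic energy:
K_max = E₀ - E'_min = 321.0000 - 142.2644 = 178.7356 keV

(Intermediate values are shown rounded; full precision is carried through to the final answer.)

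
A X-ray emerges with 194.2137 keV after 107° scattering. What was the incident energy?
381.6999 keV

Convert final energy to wavelength (hc ≈ 1239.842 keV·pm):
λ' = hc/E' = 1239.842 / 194.2137 = 6.3839 pm

Calculate the Compton shift:
Δλ = λ_C(1 - cos(107°))
Δλ = 2.4263 × (1 - cos(107°))
Δλ = 3.1357 pm

Initial wavelength:
λ = λ' - Δλ = 6.3839 - 3.1357 = 3.2482 pm

Initial energy:
E = hc/λ = 1239.842 / 3.2482 = 381.6999 keV

(Intermediate values are shown rounded; full precision is carried through to the final answer.)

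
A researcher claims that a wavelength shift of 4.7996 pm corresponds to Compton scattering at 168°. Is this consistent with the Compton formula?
Yes, consistent

Calculate the expected shift for θ = 168°:

Δλ_expected = λ_C(1 - cos(168°))
Δλ_expected = 2.4263 × (1 - cos(168°))
Δλ_expected = 2.4263 × 1.9781
Δλ_expected = 4.7996 pm

Given shift: 4.7996 pm
Expected shift: 4.7996 pm
Difference: 0.0000 pm

The values match. This is consistent with Compton scattering at the stated angle.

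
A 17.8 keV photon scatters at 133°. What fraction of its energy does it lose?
0.0553 (or 5.53%)

Calculate initial and final photon energies:

Initial: E₀ = 17.8 keV → λ₀ = 69.6540 pm
Compton shift: Δλ = 4.0810 pm
Final wavelength: λ' = 73.7351 pm
Final energy: E' = 16.8148 keV

Fractional energy loss:
(E₀ - E')/E₀ = (17.8000 - 16.8148)/17.8000
= 0.9852/17.8000
= 0.0553
= 5.53%

(Intermediate values are shown rounded; full precision is carried through to the final answer.)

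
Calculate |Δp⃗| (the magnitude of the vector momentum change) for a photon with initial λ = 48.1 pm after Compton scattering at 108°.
2.1605e-23 kg·m/s

Photon momentum magnitude is p = h/λ.

Initial momentum:
p₀ = h/λ = 6.6261e-34/4.8100e-11 = 1.3776e-23 kg·m/s

After scattering:
λ' = λ + Δλ = 48.1 + 3.1761 = 51.2761 pm
p' = h/λ' = 6.6261e-34/5.1276e-11 = 1.2922e-23 kg·m/s

Momentum is a vector; the scattered photon's direction makes angle θ = 108° with the incident direction. The magnitude of the vector change Δp⃗ = p⃗₀ − p⃗' is found from the law of cosines:
|Δp⃗|² = p₀² + p'² − 2p₀p'cos θ
|Δp⃗|² = (1.3776e-23)² + (1.2922e-23)² − 2·1.3776e-23·1.2922e-23·cos(108°)
|Δp⃗| = 2.1605e-23 kg·m/s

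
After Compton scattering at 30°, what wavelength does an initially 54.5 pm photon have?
54.8251 pm

Using the Compton formula: λ' = λ + λ_C(1 − cos θ)

For θ = 30°, cos θ = √3/2 (exact) ≈ 0.8660, so:
1 − cos 30° = 1 − (√3/2) ≈ 0.1340

Δλ = λ_C × 0.1340 = 2.4263 × 0.1340 = 0.3251 pm

λ' = 54.5 + 0.3251 = 54.8251 pm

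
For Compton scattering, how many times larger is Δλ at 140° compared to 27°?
140° produces the larger shift by a factor of 16.203

Calculate both shifts using Δλ = λ_C(1 - cos θ):

For θ₁ = 27°:
Δλ₁ = 2.4263 × (1 - cos(27°))
Δλ₁ = 2.4263 × 0.1090
Δλ₁ = 0.2645 pm

For θ₂ = 140°:
Δλ₂ = 2.4263 × (1 - cos(140°))
Δλ₂ = 2.4263 × 1.7660
Δλ₂ = 4.2850 pm

The 140° angle produces the larger shift.
Ratio: 4.2850/0.2645 = 16.203

(Intermediate values are shown rounded; full precision is carried through to the final answer.)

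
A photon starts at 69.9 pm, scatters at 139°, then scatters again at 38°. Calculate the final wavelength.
74.6718 pm

Apply Compton shift twice:

First scattering at θ₁ = 139°:
Δλ₁ = λ_C(1 - cos(139°))
Δλ₁ = 2.4263 × 1.7547
Δλ₁ = 4.2575 pm

After first scattering:
λ₁ = 69.9 + 4.2575 = 74.1575 pm

Second scattering at θ₂ = 38°:
Δλ₂ = λ_C(1 - cos(38°))
Δλ₂ = 2.4263 × 0.2120
Δλ₂ = 0.5144 pm

Final wavelength:
λ₂ = 74.1575 + 0.5144 = 74.6718 pm

Total shift: Δλ_total = 4.2575 + 0.5144 = 4.7718 pm

(Intermediate values are shown rounded; full precision is carried through to the final answer.)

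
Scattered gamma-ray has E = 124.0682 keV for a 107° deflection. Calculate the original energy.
180.8000 keV

Convert final energy to wavelength (hc ≈ 1239.842 keV·pm):
λ' = hc/E' = 1239.842 / 124.0682 = 9.9932 pm

Calculate the Compton shift:
Δλ = λ_C(1 - cos(107°))
Δλ = 2.4263 × (1 - cos(107°))
Δλ = 3.1357 pm

Initial wavelength:
λ = λ' - Δλ = 9.9932 - 3.1357 = 6.8575 pm

Initial energy:
E = hc/λ = 1239.842 / 6.8575 = 180.8000 keV

(Intermediate values are shown rounded; full precision is carried through to the final answer.)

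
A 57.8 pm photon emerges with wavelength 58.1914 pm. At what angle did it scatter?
33.00°

First find the wavelength shift:
Δλ = λ' - λ = 58.1914 - 57.8 = 0.3914 pm

Using Δλ = λ_C(1 - cos θ), with λ_C = h/(m_e·c) ≈ 2.42631024 pm:
cos θ = 1 - Δλ/λ_C
cos θ = 1 - 0.3914/2.42631024
cos θ = 0.838685

θ = arccos(0.838685)
θ = 33.00°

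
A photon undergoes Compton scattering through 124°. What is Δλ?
3.7831 pm

Using the Compton scattering formula:
Δλ = λ_C(1 - cos θ)

where λ_C = h/(m_e·c) ≈ 2.4263 pm is the Compton wavelength of an electron.

For θ = 124°:
cos(124°) = -0.5592
1 - cos(124°) = 1.5592

Δλ = 2.4263 × 1.5592
Δλ = 3.7831 pm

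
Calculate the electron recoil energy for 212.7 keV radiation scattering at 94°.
65.5312 keV

By energy conservation: K_e = E_initial - E_final

First find the scattered photon energy:
Initial wavelength: λ = hc/E = 5.8291 pm
Compton shift: Δλ = λ_C(1 - cos(94°)) = 2.5956 pm
Final wavelength: λ' = 5.8291 + 2.5956 = 8.4246 pm
Final photon energy: E' = hc/λ' = 147.1688 keV

Electron kinetic energy:
K_e = E - E' = 212.7000 - 147.1688 = 65.5312 keV

(Intermediate values are shown rounded; full precision is carried through to the final answer.)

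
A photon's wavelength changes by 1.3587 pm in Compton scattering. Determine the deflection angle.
63.90°

From the Compton formula Δλ = λ_C(1 - cos θ), we can solve for θ:

cos θ = 1 - Δλ/λ_C

Given:
- Δλ = 1.3587 pm
- λ_C = h/(m_e·c) ≈ 2.42631024 pm

cos θ = 1 - 1.3587/2.42631024
cos θ = 1 - 0.559986
cos θ = 0.440014

θ = arccos(0.440014)
θ = 63.90°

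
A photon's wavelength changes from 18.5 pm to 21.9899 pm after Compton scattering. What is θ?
116.00°

First find the wavelength shift:
Δλ = λ' - λ = 21.9899 - 18.5 = 3.4899 pm

Using Δλ = λ_C(1 - cos θ), with λ_C = h/(m_e·c) ≈ 2.42631024 pm:
cos θ = 1 - Δλ/λ_C
cos θ = 1 - 3.4899/2.42631024
cos θ = -0.438357

θ = arccos(-0.438357)
θ = 116.00°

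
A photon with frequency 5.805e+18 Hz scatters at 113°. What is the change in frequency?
3.560e+17 Hz (decrease)

Convert frequency to wavelength (c = 299792458 m/s):
λ₀ = c/f₀ = 299792458/5.805e+18 = 5.1643834e-11 m = 51.6438 pm

Calculate Compton shift:
Δλ = λ_C(1 - cos(113°)) = 3.3743 pm

Final wavelength:
λ' = λ₀ + Δλ = 51.6438 + 3.3743 = 55.0182 pm

Final frequency:
f' = c/λ' = 299792458/5.5018179e-11 = 5.4489709e+18 Hz

Frequency shift (decrease):
Δf = f₀ - f' = 5.805e+18 - 5.4489709e+18 = 3.560e+17 Hz

(Intermediate values are shown rounded; full precision is carried through to the final answer.)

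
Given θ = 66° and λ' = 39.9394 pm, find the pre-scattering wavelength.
38.5000 pm

From λ' = λ + Δλ, we have λ = λ' - Δλ

First calculate the Compton shift:
Δλ = λ_C(1 - cos θ)
Δλ = 2.4263 × (1 - cos(66°))
Δλ = 2.4263 × 0.5933
Δλ = 1.4394 pm

Initial wavelength:
λ = λ' - Δλ
λ = 39.9394 - 1.4394
λ = 38.5000 pm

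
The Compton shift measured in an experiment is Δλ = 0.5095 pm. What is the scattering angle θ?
37.81°

From the Compton formula Δλ = λ_C(1 - cos θ), we can solve for θ:

cos θ = 1 - Δλ/λ_C

Given:
- Δλ = 0.5095 pm
- λ_C = h/(m_e·c) ≈ 2.42631024 pm

cos θ = 1 - 0.5095/2.42631024
cos θ = 1 - 0.209990
cos θ = 0.790010

θ = arccos(0.790010)
θ = 37.81°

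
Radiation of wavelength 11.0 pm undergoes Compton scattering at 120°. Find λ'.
14.6395 pm

Using the Compton formula: λ' = λ + λ_C(1 − cos θ)

For θ = 120°, cos θ = -1/2 (exact) = -0.5000, so:
1 − cos 120° = 1 − (-1/2) = 1.5000

Δλ = λ_C × 1.5000 = 2.4263 × 1.5000 = 3.6395 pm

λ' = 11.0 + 3.6395 = 14.6395 pm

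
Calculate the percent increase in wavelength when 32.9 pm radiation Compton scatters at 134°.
12.4978%

Calculate the Compton shift:
Δλ = λ_C(1 - cos(134°))
Δλ = 2.4263 × (1 - cos(134°))
Δλ = 2.4263 × 1.6947
Δλ = 4.1118 pm

Percentage change:
(Δλ/λ₀) × 100 = (4.1118/32.9) × 100
= 12.4978%

(Intermediate values are shown rounded; full precision is carried through to the final answer.)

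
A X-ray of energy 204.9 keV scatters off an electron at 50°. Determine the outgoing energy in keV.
179.2283 keV

First convert energy to wavelength:
λ = hc/E, with hc ≈ 1239.842 keV·pm (i.e. 1239.842 eV·nm)

For E = 204.9 keV = 204900 eV:
λ = 1239.842 keV·pm / 204.9 keV
λ = 6.0510 pm

Calculate the Compton shift:
Δλ = λ_C(1 - cos(50°)) = 2.4263 × 0.3572
Δλ = 0.8667 pm

Final wavelength:
λ' = 6.0510 + 0.8667 = 6.9177 pm

Final energy:
E' = hc/λ' = 1239.842 / 6.9177 = 179.2283 keV

(Intermediate values are shown rounded; full precision is carried through to the final answer.)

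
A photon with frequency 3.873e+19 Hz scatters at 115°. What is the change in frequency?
1.194e+19 Hz (decrease)

Convert frequency to wavelength (c = 299792458 m/s):
λ₀ = c/f₀ = 299792458/3.873e+19 = 7.7405747e-12 m = 7.7406 pm

Calculate Compton shift:
Δλ = λ_C(1 - cos(115°)) = 3.4517 pm

Final wavelength:
λ' = λ₀ + Δλ = 7.7406 + 3.4517 = 11.1923 pm

Final frequency:
f' = c/λ' = 299792458/1.1192288e-11 = 2.6785628e+19 Hz

Frequency shift (decrease):
Δf = f₀ - f' = 3.873e+19 - 2.6785628e+19 = 1.194e+19 Hz

(Intermediate values are shown rounded; full precision is carried through to the final answer.)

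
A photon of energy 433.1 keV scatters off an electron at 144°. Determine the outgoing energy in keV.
170.9667 keV

First convert energy to wavelength:
λ = hc/E, with hc ≈ 1239.842 keV·pm (i.e. 1239.842 eV·nm)

For E = 433.1 keV = 433100 eV:
λ = 1239.842 keV·pm / 433.1 keV
λ = 2.8627 pm

Calculate the Compton shift:
Δλ = λ_C(1 - cos(144°)) = 2.4263 × 1.8090
Δλ = 4.3892 pm

Final wavelength:
λ' = 2.8627 + 4.3892 = 7.2520 pm

Final energy:
E' = hc/λ' = 1239.842 / 7.2520 = 170.9667 keV

(Intermediate values are shown rounded; full precision is carried through to the final answer.)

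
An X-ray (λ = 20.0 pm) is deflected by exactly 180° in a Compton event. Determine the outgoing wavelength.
24.8526 pm

Using the Compton formula: λ' = λ + λ_C(1 − cos θ)

For θ = 180°, cos θ = -1 (exact) = -1.0000, so:
1 − cos 180° = 1 − (-1) = 2.0000

Δλ = λ_C × 2.0000 = 2.4263 × 2.0000 = 4.8526 pm

λ' = 20.0 + 4.8526 = 24.8526 pm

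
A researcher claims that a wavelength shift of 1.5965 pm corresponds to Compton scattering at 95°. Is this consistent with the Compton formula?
No, inconsistent

Calculate the expected shift for θ = 95°:

Δλ_expected = λ_C(1 - cos(95°))
Δλ_expected = 2.4263 × (1 - cos(95°))
Δλ_expected = 2.4263 × 1.0872
Δλ_expected = 2.6378 pm

Given shift: 1.5965 pm
Expected shift: 2.6378 pm
Difference: 1.0413 pm

The values do not match. The given shift corresponds to θ ≈ 70.0°, not 95°.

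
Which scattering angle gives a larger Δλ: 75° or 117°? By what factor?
117° produces the larger shift by a factor of 1.962

Calculate both shifts using Δλ = λ_C(1 - cos θ):

For θ₁ = 75°:
Δλ₁ = 2.4263 × (1 - cos(75°))
Δλ₁ = 2.4263 × 0.7412
Δλ₁ = 1.7983 pm

For θ₂ = 117°:
Δλ₂ = 2.4263 × (1 - cos(117°))
Δλ₂ = 2.4263 × 1.4540
Δλ₂ = 3.5278 pm

The 117° angle produces the larger shift.
Ratio: 3.5278/1.7983 = 1.962

(Intermediate values are shown rounded; full precision is carried through to the final answer.)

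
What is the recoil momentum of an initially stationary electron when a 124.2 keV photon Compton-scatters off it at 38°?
4.2273e-23 kg·m/s

The electron is initially at rest, so by conservation of momentum:
p⃗_e = p⃗₀ − p⃗'  (incident photon momentum minus scattered photon momentum)

Photon momentum magnitudes (p = h/λ = E/c):
λ₀ = hc/E₀ = 9.9826 pm → p₀ = h/λ₀ = 6.6376e-23 kg·m/s
Δλ = λ_C(1 − cos 38°) = 0.5144 pm
λ' = 10.4970 pm → p' = h/λ' = 6.3124e-23 kg·m/s

The scattered photon makes angle θ = 38° with the incident direction, so by the law of cosines:
|p⃗_e|² = p₀² + p'² − 2p₀p'cos θ
|p⃗_e|² = (6.6376e-23)² + (6.3124e-23)² − 2·6.6376e-23·6.3124e-23·cos(38°)
|p⃗_e| = 4.2273e-23 kg·m/s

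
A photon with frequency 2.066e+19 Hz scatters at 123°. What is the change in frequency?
4.241e+18 Hz (decrease)

Convert frequency to wavelength (c = 299792458 m/s):
λ₀ = c/f₀ = 299792458/2.066e+19 = 1.4510768e-11 m = 14.5108 pm

Calculate Compton shift:
Δλ = λ_C(1 - cos(123°)) = 3.7478 pm

Final wavelength:
λ' = λ₀ + Δλ = 14.5108 + 3.7478 = 18.2585 pm

Final frequency:
f' = c/λ' = 299792458/1.8258541e-11 = 1.6419300e+19 Hz

Frequency shift (decrease):
Δf = f₀ - f' = 2.066e+19 - 1.6419300e+19 = 4.241e+18 Hz

(Intermediate values are shown rounded; full precision is carried through to the final answer.)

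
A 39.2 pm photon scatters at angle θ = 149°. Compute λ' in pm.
43.7061 pm

Using the Compton scattering formula:
λ' = λ + Δλ = λ + λ_C(1 - cos θ)

Given:
- Initial wavelength λ = 39.2 pm
- Scattering angle θ = 149°
- Compton wavelength λ_C ≈ 2.4263 pm

Calculate the shift:
Δλ = 2.4263 × (1 - cos(149°))
Δλ = 2.4263 × 1.8572
Δλ = 4.5061 pm

Final wavelength:
λ' = 39.2 + 4.5061 = 43.7061 pm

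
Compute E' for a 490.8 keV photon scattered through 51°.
361.9396 keV

First convert energy to wavelength:
λ = hc/E, with hc ≈ 1239.842 keV·pm (i.e. 1239.842 eV·nm)

For E = 490.8 keV = 490800 eV:
λ = 1239.842 keV·pm / 490.8 keV
λ = 2.5262 pm

Calculate the Compton shift:
Δλ = λ_C(1 - cos(51°)) = 2.4263 × 0.3707
Δλ = 0.8994 pm

Final wavelength:
λ' = 2.5262 + 0.8994 = 3.4255 pm

Final energy:
E' = hc/λ' = 1239.842 / 3.4255 = 361.9396 keV

(Intermediate values are shown rounded; full precision is carried through to the final answer.)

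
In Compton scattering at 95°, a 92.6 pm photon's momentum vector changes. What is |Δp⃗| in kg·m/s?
1.0406e-23 kg·m/s

Photon momentum magnitude is p = h/λ.

Initial momentum:
p₀ = h/λ = 6.6261e-34/9.2600e-11 = 7.1556e-24 kg·m/s

After scattering:
λ' = λ + Δλ = 92.6 + 2.6378 = 95.2378 pm
p' = h/λ' = 6.6261e-34/9.5238e-11 = 6.9574e-24 kg·m/s

Momentum is a vector; the scattered photon's direction makes angle θ = 95° with the incident direction. The magnitude of the vector change Δp⃗ = p⃗₀ − p⃗' is found from the law of cosines:
|Δp⃗|² = p₀² + p'² − 2p₀p'cos θ
|Δp⃗|² = (7.1556e-24)² + (6.9574e-24)² − 2·7.1556e-24·6.9574e-24·cos(95°)
|Δp⃗| = 1.0406e-23 kg·m/s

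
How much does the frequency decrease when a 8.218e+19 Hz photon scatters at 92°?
3.350e+19 Hz (decrease)

Convert frequency to wavelength (c = 299792458 m/s):
λ₀ = c/f₀ = 299792458/8.218e+19 = 3.6479978e-12 m = 3.6480 pm

Calculate Compton shift:
Δλ = λ_C(1 - cos(92°)) = 2.5110 pm

Final wavelength:
λ' = λ₀ + Δλ = 3.6480 + 2.5110 = 6.1590 pm

Final frequency:
f' = c/λ' = 299792458/6.1589850e-12 = 4.8675627e+19 Hz

Frequency shift (decrease):
Δf = f₀ - f' = 8.218e+19 - 4.8675627e+19 = 3.350e+19 Hz

(Intermediate values are shown rounded; full precision is carried through to the final answer.)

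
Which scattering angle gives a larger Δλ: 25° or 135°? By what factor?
135° produces the larger shift by a factor of 18.220

Calculate both shifts using Δλ = λ_C(1 - cos θ):

For θ₁ = 25°:
Δλ₁ = 2.4263 × (1 - cos(25°))
Δλ₁ = 2.4263 × 0.0937
Δλ₁ = 0.2273 pm

For θ₂ = 135°:
Δλ₂ = 2.4263 × (1 - cos(135°))
Δλ₂ = 2.4263 × 1.7071
Δλ₂ = 4.1420 pm

The 135° angle produces the larger shift.
Ratio: 4.1420/0.2273 = 18.220

(Intermediate values are shown rounded; full precision is carried through to the final answer.)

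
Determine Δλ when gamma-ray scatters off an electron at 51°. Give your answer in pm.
0.8994 pm

Using the Compton scattering formula:
Δλ = λ_C(1 - cos θ)

where λ_C = h/(m_e·c) ≈ 2.4263 pm is the Compton wavelength of an electron.

For θ = 51°:
cos(51°) = 0.6293
1 - cos(51°) = 0.3707

Δλ = 2.4263 × 0.3707
Δλ = 0.8994 pm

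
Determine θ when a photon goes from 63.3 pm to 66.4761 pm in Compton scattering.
108.00°

First find the wavelength shift:
Δλ = λ' - λ = 66.4761 - 63.3 = 3.1761 pm

Using Δλ = λ_C(1 - cos θ), with λ_C = h/(m_e·c) ≈ 2.42631024 pm:
cos θ = 1 - Δλ/λ_C
cos θ = 1 - 3.1761/2.42631024
cos θ = -0.309025

θ = arccos(-0.309025)
θ = 108.00°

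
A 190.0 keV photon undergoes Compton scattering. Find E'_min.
108.9674 keV (at θ = 180°)

The scattered photon has minimum energy when its wavelength is maximum, i.e., when the Compton shift Δλ = λ_C(1 − cos θ) is maximum. This occurs at θ = 180° (backscattering), giving Δλ_max = 2λ_C = 4.8526 pm.

Initial wavelength: λ₀ = hc/E₀ = 6.5255 pm
Maximum final wavelength: λ'_max = λ₀ + 2λ_C = 6.5255 + 4.8526 = 11.3781 pm
Minimum final energy: E'_min = hc/λ'_max = 108.9674 keV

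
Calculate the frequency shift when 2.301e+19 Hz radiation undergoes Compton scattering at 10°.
6.492e+16 Hz (decrease)

Convert frequency to wavelength (c = 299792458 m/s):
λ₀ = c/f₀ = 299792458/2.301e+19 = 1.3028790e-11 m = 13.0288 pm

Calculate Compton shift:
Δλ = λ_C(1 - cos(10°)) = 0.0369 pm

Final wavelength:
λ' = λ₀ + Δλ = 13.0288 + 0.0369 = 13.0657 pm

Final frequency:
f' = c/λ' = 299792458/1.3065651e-11 = 2.2945084e+19 Hz

Frequency shift (decrease):
Δf = f₀ - f' = 2.301e+19 - 2.2945084e+19 = 6.492e+16 Hz

(Intermediate values are shown rounded; full precision is carried through to the final answer.)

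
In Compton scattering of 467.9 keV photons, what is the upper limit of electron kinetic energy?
302.6411 keV

Maximum energy transfer occurs at θ = 180° (backscattering).

Initial photon: E₀ = 467.9 keV → λ₀ = 2.6498 pm

Maximum Compton shift (at 180°):
Δλ_max = 2λ_C = 2 × 2.4263 = 4.8526 pm

Final wavelength:
λ' = 2.6498 + 4.8526 = 7.5024 pm

Minimum photon energy (maximum energy to electron):
E'_min = hc/λ' = 165.2589 keV

Maximum electron kinetic energy:
K_max = E₀ - E'_min = 467.9000 - 165.2589 = 302.6411 keV

(Intermediate values are shown rounded; full precision is carried through to the final answer.)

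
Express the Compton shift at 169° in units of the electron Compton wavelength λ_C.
1.9816 λ_C

The Compton shift formula is:
Δλ = λ_C(1 - cos θ)

Dividing both sides by λ_C:
Δλ/λ_C = 1 - cos θ

For θ = 169°:
Δλ/λ_C = 1 - cos(169°)
Δλ/λ_C = 1 - -0.9816
Δλ/λ_C = 1.9816

This means the shift is 1.9816 × λ_C = 4.8080 pm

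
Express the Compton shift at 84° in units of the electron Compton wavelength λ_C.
0.8955 λ_C

The Compton shift formula is:
Δλ = λ_C(1 - cos θ)

Dividing both sides by λ_C:
Δλ/λ_C = 1 - cos θ

For θ = 84°:
Δλ/λ_C = 1 - cos(84°)
Δλ/λ_C = 1 - 0.1045
Δλ/λ_C = 0.8955

This means the shift is 0.8955 × λ_C = 2.1727 pm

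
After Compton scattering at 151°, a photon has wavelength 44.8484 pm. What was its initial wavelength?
40.3000 pm

From λ' = λ + Δλ, we have λ = λ' - Δλ

First calculate the Compton shift:
Δλ = λ_C(1 - cos θ)
Δλ = 2.4263 × (1 - cos(151°))
Δλ = 2.4263 × 1.8746
Δλ = 4.5484 pm

Initial wavelength:
λ = λ' - Δλ
λ = 44.8484 - 4.5484
λ = 40.3000 pm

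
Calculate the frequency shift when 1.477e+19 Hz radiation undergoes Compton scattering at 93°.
1.650e+18 Hz (decrease)

Convert frequency to wavelength (c = 299792458 m/s):
λ₀ = c/f₀ = 299792458/1.477e+19 = 2.0297391e-11 m = 20.2974 pm

Calculate Compton shift:
Δλ = λ_C(1 - cos(93°)) = 2.5533 pm

Final wavelength:
λ' = λ₀ + Δλ = 20.2974 + 2.5533 = 22.8507 pm

Final frequency:
f' = c/λ' = 299792458/2.2850684e-11 = 1.3119627e+19 Hz

Frequency shift (decrease):
Δf = f₀ - f' = 1.477e+19 - 1.3119627e+19 = 1.650e+18 Hz

(Intermediate values are shown rounded; full precision is carried through to the final answer.)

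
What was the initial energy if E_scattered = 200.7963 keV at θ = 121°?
496.2001 keV

Convert final energy to wavelength (hc ≈ 1239.842 keV·pm):
λ' = hc/E' = 1239.842 / 200.7963 = 6.1746 pm

Calculate the Compton shift:
Δλ = λ_C(1 - cos(121°))
Δλ = 2.4263 × (1 - cos(121°))
Δλ = 3.6760 pm

Initial wavelength:
λ = λ' - Δλ = 6.1746 - 3.6760 = 2.4987 pm

Initial energy:
E = hc/λ = 1239.842 / 2.4987 = 496.2001 keV

(Intermediate values are shown rounded; full precision is carried through to the final answer.)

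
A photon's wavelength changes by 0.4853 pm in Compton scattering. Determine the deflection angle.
36.87°

From the Compton formula Δλ = λ_C(1 - cos θ), we can solve for θ:

cos θ = 1 - Δλ/λ_C

Given:
- Δλ = 0.4853 pm
- λ_C = h/(m_e·c) ≈ 2.42631024 pm

cos θ = 1 - 0.4853/2.42631024
cos θ = 1 - 0.200016
cos θ = 0.799984

θ = arccos(0.799984)
θ = 36.87°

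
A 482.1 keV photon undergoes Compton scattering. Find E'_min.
166.9962 keV (at θ = 180°)

The scattered photon has minimum energy when its wavelength is maximum, i.e., when the Compton shift Δλ = λ_C(1 − cos θ) is maximum. This occurs at θ = 180° (backscattering), giving Δλ_max = 2λ_C = 4.8526 pm.

Initial wavelength: λ₀ = hc/E₀ = 2.5718 pm
Maximum final wavelength: λ'_max = λ₀ + 2λ_C = 2.5718 + 4.8526 = 7.4244 pm
Minimum final energy: E'_min = hc/λ'_max = 166.9962 keV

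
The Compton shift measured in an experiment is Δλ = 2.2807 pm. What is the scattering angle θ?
86.56°

From the Compton formula Δλ = λ_C(1 - cos θ), we can solve for θ:

cos θ = 1 - Δλ/λ_C

Given:
- Δλ = 2.2807 pm
- λ_C = h/(m_e·c) ≈ 2.42631024 pm

cos θ = 1 - 2.2807/2.42631024
cos θ = 1 - 0.939987
cos θ = 0.060013

θ = arccos(0.060013)
θ = 86.56°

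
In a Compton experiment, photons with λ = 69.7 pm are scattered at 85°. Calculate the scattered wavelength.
71.9148 pm

Using the Compton scattering formula:
λ' = λ + Δλ = λ + λ_C(1 - cos θ)

Given:
- Initial wavelength λ = 69.7 pm
- Scattering angle θ = 85°
- Compton wavelength λ_C ≈ 2.4263 pm

Calculate the shift:
Δλ = 2.4263 × (1 - cos(85°))
Δλ = 2.4263 × 0.9128
Δλ = 2.2148 pm

Final wavelength:
λ' = 69.7 + 2.2148 = 71.9148 pm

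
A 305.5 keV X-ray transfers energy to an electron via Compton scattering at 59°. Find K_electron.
68.6661 keV

By energy conservation: K_e = E_initial - E_final

First find the scattered photon energy:
Initial wavelength: λ = hc/E = 4.0584 pm
Compton shift: Δλ = λ_C(1 - cos(59°)) = 1.1767 pm
Final wavelength: λ' = 4.0584 + 1.1767 = 5.2351 pm
Final photon energy: E' = hc/λ' = 236.8339 keV

Electron kinetic energy:
K_e = E - E' = 305.5000 - 236.8339 = 68.6661 keV

(Intermediate values are shown rounded; full precision is carried through to the final answer.)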